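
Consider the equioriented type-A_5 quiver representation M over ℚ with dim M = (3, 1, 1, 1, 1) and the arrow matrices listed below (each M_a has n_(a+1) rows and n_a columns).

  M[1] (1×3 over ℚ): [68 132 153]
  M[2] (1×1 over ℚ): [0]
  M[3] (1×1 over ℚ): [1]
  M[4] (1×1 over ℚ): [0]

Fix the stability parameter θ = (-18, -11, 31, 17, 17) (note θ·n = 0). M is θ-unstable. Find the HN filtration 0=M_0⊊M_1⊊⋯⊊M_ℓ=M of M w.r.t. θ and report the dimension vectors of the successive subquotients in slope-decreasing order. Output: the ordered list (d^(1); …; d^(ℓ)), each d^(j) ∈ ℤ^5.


Via rank(M_{q-1}∘⋯∘M_p): M ≅ I[1,1]^2, I[1,2], I[3,4], I[5,5].
μ_θ-semistable layers: μ^(1)=24; μ^(2)=17; μ^(3)=-11; μ^(4)=-18

((0, 0, 1, 1, 0); (0, 0, 0, 0, 1); (0, 1, 0, 0, 0); (3, 0, 0, 0, 0))


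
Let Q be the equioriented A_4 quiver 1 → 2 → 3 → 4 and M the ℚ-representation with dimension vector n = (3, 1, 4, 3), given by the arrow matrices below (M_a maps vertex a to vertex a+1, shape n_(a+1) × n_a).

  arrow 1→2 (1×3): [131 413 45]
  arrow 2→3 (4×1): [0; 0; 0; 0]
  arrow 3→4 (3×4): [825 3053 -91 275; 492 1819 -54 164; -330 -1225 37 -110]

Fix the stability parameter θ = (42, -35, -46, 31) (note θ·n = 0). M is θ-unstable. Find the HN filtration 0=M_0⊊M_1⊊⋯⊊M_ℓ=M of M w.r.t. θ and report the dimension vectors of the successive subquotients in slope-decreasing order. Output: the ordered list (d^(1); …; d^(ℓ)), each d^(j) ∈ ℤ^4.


Interval decomposition of M: I[1,1]^2, I[1,2], I[3,3], I[3,4]^3.
HN type (ℓ=4): μ^(1)=42; μ^(2)=31; μ^(3)=7/2; μ^(4)=-46

((2, 0, 0, 0); (0, 0, 0, 3); (1, 1, 0, 0); (0, 0, 4, 0))


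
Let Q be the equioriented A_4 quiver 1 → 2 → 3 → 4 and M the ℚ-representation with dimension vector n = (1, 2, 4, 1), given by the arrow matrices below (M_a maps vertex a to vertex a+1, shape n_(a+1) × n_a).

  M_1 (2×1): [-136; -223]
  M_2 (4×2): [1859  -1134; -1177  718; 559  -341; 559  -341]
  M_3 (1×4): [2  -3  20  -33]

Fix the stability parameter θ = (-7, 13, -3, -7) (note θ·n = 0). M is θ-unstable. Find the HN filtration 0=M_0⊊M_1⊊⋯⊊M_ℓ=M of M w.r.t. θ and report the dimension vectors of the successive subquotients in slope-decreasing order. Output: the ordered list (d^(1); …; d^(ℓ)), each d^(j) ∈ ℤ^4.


Interval decomposition of M: I[1,4], I[2,3], I[3,3]^2.
HN type (ℓ=4): μ^(1)=5; μ^(2)=1; μ^(3)=-3; μ^(4)=-7

((0, 1, 1, 0); (0, 1, 1, 1); (0, 0, 2, 0); (1, 0, 0, 0))


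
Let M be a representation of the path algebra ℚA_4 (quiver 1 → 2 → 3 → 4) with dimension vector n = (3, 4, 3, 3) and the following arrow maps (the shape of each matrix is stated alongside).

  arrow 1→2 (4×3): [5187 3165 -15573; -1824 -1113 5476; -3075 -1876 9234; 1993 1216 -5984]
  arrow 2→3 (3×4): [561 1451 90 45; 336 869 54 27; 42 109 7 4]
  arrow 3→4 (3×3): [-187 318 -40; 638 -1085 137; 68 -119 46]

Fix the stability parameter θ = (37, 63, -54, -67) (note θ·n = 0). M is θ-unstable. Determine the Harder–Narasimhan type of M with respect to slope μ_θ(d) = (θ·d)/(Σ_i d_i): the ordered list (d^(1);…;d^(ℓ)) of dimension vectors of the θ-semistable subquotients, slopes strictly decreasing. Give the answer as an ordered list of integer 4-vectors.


Barcode: M ≅ I[1,4]^3, I[2,2]. HN layers by μ_θ (2 steps, strictly decreasing):
  μ^(1)=63; μ^(2)=-21/4

((0, 1, 0, 0); (3, 3, 3, 3))


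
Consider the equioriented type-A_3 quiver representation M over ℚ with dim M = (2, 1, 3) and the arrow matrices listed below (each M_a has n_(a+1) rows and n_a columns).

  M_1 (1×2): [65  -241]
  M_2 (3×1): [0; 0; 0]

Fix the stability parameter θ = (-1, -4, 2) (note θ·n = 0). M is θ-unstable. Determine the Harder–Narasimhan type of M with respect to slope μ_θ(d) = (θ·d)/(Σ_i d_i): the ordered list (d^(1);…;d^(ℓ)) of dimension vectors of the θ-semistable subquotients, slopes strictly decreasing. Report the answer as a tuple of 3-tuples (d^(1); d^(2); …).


Interval decomposition of M: I[1,1], I[1,2], I[3,3]^3.
HN type (ℓ=3): μ^(1)=2; μ^(2)=-1; μ^(3)=-5/2

((0, 0, 3); (1, 0, 0); (1, 1, 0))


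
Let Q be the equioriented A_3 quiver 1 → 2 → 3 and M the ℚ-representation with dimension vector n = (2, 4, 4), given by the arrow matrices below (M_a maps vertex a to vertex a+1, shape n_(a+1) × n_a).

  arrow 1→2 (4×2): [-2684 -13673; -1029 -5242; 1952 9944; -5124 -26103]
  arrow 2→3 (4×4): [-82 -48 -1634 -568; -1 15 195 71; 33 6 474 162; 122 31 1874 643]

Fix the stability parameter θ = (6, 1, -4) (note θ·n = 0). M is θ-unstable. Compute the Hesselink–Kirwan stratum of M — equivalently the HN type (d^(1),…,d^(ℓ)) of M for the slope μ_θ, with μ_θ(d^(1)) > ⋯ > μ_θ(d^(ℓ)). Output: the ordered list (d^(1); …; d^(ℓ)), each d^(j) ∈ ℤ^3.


Interval decomposition of M: I[1,3]^2, I[2,2], I[2,3], I[3,3].
HN type (ℓ=3): μ^(1)=1; μ^(2)=-3/2; μ^(3)=-4

((2, 3, 2); (0, 1, 1); (0, 0, 1))


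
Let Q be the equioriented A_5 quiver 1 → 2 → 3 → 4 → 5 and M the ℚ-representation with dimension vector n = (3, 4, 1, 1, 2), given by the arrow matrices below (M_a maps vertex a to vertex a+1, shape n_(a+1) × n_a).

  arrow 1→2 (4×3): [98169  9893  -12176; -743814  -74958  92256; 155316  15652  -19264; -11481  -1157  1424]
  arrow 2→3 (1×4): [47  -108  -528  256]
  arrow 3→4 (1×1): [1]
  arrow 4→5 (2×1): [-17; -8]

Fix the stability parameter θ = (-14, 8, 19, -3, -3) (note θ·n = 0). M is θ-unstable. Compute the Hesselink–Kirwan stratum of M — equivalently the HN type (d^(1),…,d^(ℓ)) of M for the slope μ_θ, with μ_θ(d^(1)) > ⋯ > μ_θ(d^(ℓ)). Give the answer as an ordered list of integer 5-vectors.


Interval decomposition of M: I[1,1]^2, I[1,5], I[2,2]^3, I[5,5].
HN type (ℓ=4): μ^(1)=8; μ^(2)=21/4; μ^(3)=-3; μ^(4)=-14

((0, 3, 0, 0, 0); (0, 1, 1, 1, 1); (0, 0, 0, 0, 1); (3, 0, 0, 0, 0))


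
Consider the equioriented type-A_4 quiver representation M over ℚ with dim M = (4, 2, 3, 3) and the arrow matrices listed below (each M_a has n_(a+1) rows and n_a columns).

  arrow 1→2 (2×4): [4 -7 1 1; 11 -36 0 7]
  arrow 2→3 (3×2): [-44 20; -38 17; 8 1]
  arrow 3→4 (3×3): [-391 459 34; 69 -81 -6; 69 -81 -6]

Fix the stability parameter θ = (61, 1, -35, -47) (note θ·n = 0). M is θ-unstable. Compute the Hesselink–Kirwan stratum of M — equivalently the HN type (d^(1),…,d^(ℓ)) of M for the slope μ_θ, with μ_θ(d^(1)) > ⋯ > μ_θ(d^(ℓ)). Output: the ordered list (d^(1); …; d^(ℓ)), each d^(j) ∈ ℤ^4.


Interval decomposition of M: I[1,1]^2, I[1,3], I[1,4], I[3,3], I[4,4]^2.
HN type (ℓ=5): μ^(1)=61; μ^(2)=9; μ^(3)=-5; μ^(4)=-35; μ^(5)=-47

((2, 0, 0, 0); (1, 1, 1, 0); (1, 1, 1, 1); (0, 0, 1, 0); (0, 0, 0, 2))


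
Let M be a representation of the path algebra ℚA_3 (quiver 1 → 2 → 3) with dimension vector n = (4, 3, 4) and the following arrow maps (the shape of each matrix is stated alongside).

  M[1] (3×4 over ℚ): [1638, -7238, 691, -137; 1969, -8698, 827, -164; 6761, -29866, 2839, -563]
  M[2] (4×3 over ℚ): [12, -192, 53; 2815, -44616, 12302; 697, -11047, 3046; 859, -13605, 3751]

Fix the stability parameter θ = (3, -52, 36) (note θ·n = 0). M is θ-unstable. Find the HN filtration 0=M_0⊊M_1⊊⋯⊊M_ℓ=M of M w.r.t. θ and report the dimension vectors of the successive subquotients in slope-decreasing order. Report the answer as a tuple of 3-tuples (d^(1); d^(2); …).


Barcode: M ≅ I[1,1], I[1,3]^3, I[3,3]. HN layers by μ_θ (3 steps, strictly decreasing):
  μ^(1)=36; μ^(2)=3; μ^(3)=-49/2

((0, 0, 4); (1, 0, 0); (3, 3, 0))


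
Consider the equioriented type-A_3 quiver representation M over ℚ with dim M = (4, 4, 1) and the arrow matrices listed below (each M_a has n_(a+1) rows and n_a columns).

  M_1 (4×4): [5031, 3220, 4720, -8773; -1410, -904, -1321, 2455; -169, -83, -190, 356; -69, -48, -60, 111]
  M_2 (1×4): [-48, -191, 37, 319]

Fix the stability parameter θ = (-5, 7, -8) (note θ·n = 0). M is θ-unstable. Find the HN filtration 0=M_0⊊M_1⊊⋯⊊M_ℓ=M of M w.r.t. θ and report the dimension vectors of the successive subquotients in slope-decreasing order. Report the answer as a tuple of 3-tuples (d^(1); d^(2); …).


Via rank(M_{q-1}∘⋯∘M_p): M ≅ I[1,1], I[1,2]^2, I[1,3], I[2,2].
μ_θ-semistable layers: μ^(1)=7; μ^(2)=-1/2; μ^(3)=-5

((0, 3, 0); (0, 1, 1); (4, 0, 0))


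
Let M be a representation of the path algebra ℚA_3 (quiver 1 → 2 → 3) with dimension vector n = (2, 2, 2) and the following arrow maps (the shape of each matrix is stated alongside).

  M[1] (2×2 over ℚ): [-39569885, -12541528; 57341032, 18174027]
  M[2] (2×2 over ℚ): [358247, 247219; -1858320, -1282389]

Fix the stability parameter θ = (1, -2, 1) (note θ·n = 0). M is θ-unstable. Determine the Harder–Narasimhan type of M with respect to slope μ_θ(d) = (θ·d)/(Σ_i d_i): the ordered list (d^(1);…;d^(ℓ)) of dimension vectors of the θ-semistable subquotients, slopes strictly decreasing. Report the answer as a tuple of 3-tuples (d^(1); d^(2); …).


Barcode: M ≅ I[1,3]^2. HN layers by μ_θ (2 steps, strictly decreasing):
  μ^(1)=1; μ^(2)=-1/2

((0, 0, 2); (2, 2, 0))


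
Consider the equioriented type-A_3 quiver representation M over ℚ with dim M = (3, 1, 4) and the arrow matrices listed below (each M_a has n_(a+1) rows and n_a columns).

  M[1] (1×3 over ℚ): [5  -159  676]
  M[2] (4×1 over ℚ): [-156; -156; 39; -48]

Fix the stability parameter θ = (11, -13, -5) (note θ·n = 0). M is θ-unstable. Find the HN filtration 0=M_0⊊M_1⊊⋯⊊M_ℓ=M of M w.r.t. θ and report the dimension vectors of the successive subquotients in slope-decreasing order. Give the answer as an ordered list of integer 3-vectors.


Barcode: M ≅ I[1,1]^2, I[1,3], I[3,3]^3. HN layers by μ_θ (3 steps, strictly decreasing):
  μ^(1)=11; μ^(2)=-7/3; μ^(3)=-5

((2, 0, 0); (1, 1, 1); (0, 0, 3))


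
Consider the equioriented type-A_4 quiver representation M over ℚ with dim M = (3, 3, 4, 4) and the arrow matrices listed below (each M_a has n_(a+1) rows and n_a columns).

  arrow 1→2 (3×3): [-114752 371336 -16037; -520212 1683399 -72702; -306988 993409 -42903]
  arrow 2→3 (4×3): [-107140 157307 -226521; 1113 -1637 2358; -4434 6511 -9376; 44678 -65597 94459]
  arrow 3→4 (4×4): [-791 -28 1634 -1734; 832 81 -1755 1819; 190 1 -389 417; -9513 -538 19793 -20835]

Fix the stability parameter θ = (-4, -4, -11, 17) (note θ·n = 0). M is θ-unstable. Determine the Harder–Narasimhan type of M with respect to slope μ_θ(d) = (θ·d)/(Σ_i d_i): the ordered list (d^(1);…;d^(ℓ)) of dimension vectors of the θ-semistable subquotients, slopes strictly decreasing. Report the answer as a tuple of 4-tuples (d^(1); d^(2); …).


Interval decomposition of M: I[1,1], I[1,4]^2, I[2,4], I[3,3], I[4,4].
HN type (ℓ=5): μ^(1)=17; μ^(2)=-4; μ^(3)=-19/3; μ^(4)=-15/2; μ^(5)=-11

((0, 0, 0, 4); (1, 0, 0, 0); (2, 2, 2, 0); (0, 1, 1, 0); (0, 0, 1, 0))


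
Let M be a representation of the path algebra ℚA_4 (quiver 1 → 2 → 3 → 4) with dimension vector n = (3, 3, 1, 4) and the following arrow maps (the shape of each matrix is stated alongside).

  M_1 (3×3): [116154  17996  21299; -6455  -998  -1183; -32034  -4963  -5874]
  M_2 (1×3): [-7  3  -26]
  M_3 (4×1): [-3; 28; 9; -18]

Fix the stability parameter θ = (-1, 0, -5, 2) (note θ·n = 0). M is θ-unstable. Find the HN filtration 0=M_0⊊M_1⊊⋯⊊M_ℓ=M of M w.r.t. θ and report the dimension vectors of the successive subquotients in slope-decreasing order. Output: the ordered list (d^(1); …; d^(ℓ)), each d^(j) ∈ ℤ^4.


Barcode: M ≅ I[1,2]^2, I[1,4], I[4,4]^3. HN layers by μ_θ (4 steps, strictly decreasing):
  μ^(1)=2; μ^(2)=0; μ^(3)=-1; μ^(4)=-2

((0, 0, 0, 4); (0, 2, 0, 0); (2, 0, 0, 0); (1, 1, 1, 0))


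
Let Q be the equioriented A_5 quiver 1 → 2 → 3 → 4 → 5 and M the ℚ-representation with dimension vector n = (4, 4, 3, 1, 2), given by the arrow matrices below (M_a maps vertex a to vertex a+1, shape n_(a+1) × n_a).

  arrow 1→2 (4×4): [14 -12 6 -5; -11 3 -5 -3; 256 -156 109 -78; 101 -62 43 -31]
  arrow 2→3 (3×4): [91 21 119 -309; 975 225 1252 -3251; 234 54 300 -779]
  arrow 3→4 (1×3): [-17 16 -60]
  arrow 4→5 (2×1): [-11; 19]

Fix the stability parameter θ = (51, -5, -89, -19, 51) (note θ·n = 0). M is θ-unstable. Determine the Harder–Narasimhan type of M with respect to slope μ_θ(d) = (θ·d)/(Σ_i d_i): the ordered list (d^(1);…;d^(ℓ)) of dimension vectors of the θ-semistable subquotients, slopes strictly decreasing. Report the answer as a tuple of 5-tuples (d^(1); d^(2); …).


Interval decomposition of M: I[1,2], I[1,3]^2, I[1,5], I[5,5].
HN type (ℓ=4): μ^(1)=51; μ^(2)=23; μ^(3)=-43/3; μ^(4)=-31/2

((0, 0, 0, 0, 2); (1, 1, 0, 0, 0); (2, 2, 2, 0, 0); (1, 1, 1, 1, 0))


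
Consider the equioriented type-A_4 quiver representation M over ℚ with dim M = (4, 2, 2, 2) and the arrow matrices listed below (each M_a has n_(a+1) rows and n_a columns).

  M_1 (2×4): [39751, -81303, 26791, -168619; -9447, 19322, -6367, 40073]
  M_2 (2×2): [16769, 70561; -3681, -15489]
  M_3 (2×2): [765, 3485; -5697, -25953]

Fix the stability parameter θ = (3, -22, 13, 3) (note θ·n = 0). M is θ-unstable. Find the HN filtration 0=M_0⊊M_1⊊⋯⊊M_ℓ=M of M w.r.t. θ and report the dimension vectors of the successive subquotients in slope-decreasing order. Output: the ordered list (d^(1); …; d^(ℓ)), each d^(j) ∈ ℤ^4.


Via rank(M_{q-1}∘⋯∘M_p): M ≅ I[1,1]^2, I[1,2], I[1,3], I[3,4], I[4,4].
μ_θ-semistable layers: μ^(1)=13; μ^(2)=8; μ^(3)=3; μ^(4)=-19/2

((0, 0, 1, 0); (0, 0, 1, 1); (2, 0, 0, 1); (2, 2, 0, 0))


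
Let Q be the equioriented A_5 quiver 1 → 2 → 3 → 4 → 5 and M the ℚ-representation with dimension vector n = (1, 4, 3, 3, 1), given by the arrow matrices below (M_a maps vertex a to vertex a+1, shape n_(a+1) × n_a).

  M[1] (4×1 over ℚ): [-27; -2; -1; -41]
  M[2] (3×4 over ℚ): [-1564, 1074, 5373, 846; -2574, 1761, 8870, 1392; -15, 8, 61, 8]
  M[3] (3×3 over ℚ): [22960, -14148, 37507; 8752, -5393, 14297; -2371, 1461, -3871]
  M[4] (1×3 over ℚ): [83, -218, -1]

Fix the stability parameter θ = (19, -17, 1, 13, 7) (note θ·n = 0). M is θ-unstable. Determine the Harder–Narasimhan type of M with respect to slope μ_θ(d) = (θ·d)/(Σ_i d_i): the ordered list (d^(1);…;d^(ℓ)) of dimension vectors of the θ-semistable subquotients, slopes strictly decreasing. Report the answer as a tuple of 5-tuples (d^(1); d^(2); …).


Via rank(M_{q-1}∘⋯∘M_p): M ≅ I[1,5], I[2,2], I[2,4]^2.
μ_θ-semistable layers: μ^(1)=13; μ^(2)=10; μ^(3)=1; μ^(4)=-17

((0, 0, 0, 2, 0); (0, 0, 0, 1, 1); (1, 1, 3, 0, 0); (0, 3, 0, 0, 0))


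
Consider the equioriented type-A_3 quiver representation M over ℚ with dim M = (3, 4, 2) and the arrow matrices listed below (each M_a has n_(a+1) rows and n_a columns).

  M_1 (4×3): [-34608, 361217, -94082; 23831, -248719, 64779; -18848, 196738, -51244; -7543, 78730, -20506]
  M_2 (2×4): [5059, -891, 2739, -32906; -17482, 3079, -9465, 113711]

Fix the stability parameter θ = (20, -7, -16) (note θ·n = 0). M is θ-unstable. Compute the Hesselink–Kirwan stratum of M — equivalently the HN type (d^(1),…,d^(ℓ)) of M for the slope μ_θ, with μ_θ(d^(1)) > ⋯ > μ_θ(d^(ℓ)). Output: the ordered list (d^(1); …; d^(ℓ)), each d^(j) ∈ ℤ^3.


Interval decomposition of M: I[1,2], I[1,3]^2, I[2,2].
HN type (ℓ=3): μ^(1)=13/2; μ^(2)=-1; μ^(3)=-7

((1, 1, 0); (2, 2, 2); (0, 1, 0))


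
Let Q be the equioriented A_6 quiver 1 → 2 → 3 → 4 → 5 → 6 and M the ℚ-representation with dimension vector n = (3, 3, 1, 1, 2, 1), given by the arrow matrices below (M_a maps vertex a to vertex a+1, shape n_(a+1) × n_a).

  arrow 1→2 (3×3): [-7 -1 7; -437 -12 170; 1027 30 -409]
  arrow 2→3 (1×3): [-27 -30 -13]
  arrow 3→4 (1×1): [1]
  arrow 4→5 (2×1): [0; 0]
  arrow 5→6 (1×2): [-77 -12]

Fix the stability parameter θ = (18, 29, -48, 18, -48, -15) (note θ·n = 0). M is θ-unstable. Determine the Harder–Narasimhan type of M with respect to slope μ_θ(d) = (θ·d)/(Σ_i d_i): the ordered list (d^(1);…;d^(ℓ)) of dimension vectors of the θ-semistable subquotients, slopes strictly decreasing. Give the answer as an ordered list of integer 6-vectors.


Via rank(M_{q-1}∘⋯∘M_p): M ≅ I[1,2]^2, I[1,4], I[5,5], I[5,6].
μ_θ-semistable layers: μ^(1)=29; μ^(2)=18; μ^(3)=-1/3; μ^(4)=-15; μ^(5)=-48

((0, 2, 0, 0, 0, 0); (2, 0, 0, 1, 0, 0); (1, 1, 1, 0, 0, 0); (0, 0, 0, 0, 0, 1); (0, 0, 0, 0, 2, 0))


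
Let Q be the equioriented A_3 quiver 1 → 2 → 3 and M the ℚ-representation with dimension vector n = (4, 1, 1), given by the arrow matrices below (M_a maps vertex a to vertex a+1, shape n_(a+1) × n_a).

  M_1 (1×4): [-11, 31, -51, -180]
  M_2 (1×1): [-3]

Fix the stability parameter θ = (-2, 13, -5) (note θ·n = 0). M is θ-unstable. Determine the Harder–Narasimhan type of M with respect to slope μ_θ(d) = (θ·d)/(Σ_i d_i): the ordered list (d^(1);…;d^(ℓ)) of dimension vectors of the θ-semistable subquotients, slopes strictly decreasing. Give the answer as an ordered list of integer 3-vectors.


Barcode: M ≅ I[1,1]^3, I[1,3]. HN layers by μ_θ (2 steps, strictly decreasing):
  μ^(1)=4; μ^(2)=-2

((0, 1, 1); (4, 0, 0))


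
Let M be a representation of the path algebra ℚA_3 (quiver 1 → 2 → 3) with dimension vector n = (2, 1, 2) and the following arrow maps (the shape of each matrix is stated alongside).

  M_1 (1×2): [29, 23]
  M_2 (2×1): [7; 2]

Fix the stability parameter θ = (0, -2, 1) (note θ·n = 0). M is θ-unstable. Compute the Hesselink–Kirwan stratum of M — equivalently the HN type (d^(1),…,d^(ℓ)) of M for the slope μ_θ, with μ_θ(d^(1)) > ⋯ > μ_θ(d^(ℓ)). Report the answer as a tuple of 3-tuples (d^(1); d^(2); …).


Via rank(M_{q-1}∘⋯∘M_p): M ≅ I[1,1], I[1,3], I[3,3].
μ_θ-semistable layers: μ^(1)=1; μ^(2)=0; μ^(3)=-1

((0, 0, 2); (1, 0, 0); (1, 1, 0))


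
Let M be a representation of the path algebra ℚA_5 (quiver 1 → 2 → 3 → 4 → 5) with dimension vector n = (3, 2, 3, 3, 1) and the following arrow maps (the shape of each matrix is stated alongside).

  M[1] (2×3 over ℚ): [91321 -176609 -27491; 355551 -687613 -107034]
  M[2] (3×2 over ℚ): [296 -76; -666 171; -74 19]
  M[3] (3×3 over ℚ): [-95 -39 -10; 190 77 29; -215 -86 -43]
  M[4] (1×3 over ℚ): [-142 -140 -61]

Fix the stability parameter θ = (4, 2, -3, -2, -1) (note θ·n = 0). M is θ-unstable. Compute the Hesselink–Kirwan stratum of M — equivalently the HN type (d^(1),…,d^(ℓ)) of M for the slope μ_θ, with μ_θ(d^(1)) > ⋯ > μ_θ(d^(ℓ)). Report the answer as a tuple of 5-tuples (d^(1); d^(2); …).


Via rank(M_{q-1}∘⋯∘M_p): M ≅ I[1,1], I[1,2], I[1,5], I[3,3], I[3,4], I[4,4].
μ_θ-semistable layers: μ^(1)=4; μ^(2)=3; μ^(3)=0; μ^(4)=-2; μ^(5)=-3

((1, 0, 0, 0, 0); (1, 1, 0, 0, 0); (1, 1, 1, 1, 1); (0, 0, 0, 2, 0); (0, 0, 2, 0, 0))


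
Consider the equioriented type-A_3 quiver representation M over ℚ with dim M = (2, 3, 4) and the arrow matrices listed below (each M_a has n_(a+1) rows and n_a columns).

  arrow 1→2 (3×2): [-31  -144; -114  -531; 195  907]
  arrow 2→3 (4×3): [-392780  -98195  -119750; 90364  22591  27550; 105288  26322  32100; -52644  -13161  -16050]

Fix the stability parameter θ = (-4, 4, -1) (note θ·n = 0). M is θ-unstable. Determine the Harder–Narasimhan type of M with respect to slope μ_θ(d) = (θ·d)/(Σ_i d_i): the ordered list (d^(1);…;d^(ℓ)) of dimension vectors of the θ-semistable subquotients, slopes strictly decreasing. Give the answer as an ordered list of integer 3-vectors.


Interval decomposition of M: I[1,2], I[1,3], I[2,2], I[3,3]^3.
HN type (ℓ=4): μ^(1)=4; μ^(2)=3/2; μ^(3)=-1; μ^(4)=-4

((0, 2, 0); (0, 1, 1); (0, 0, 3); (2, 0, 0))


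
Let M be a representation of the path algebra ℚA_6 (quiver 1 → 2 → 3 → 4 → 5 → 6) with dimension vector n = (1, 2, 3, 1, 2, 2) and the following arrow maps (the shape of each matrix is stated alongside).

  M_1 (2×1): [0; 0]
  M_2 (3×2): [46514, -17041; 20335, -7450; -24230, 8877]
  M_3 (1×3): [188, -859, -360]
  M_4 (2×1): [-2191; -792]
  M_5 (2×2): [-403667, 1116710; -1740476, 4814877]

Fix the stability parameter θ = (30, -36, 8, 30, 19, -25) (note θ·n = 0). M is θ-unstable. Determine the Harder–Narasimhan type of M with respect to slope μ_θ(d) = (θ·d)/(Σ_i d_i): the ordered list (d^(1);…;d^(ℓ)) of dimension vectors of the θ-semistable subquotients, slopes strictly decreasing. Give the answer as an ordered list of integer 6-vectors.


Interval decomposition of M: I[1,1], I[2,3], I[2,6], I[3,3], I[5,6].
HN type (ℓ=4): μ^(1)=30; μ^(2)=8; μ^(3)=-3; μ^(4)=-36

((1, 0, 0, 0, 0, 0); (0, 0, 3, 1, 1, 1); (0, 0, 0, 0, 1, 1); (0, 2, 0, 0, 0, 0))


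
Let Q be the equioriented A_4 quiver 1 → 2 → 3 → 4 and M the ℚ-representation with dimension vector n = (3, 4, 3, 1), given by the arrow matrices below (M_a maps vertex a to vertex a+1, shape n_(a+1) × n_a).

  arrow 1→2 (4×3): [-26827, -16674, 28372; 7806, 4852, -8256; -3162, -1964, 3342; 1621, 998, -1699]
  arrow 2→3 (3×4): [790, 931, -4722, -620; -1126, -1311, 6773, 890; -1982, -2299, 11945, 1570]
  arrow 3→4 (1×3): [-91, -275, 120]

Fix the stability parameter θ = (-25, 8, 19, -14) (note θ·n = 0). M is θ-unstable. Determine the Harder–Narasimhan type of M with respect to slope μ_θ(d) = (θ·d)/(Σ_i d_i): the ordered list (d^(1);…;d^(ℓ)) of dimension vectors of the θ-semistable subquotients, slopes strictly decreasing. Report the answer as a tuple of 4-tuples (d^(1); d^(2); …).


Via rank(M_{q-1}∘⋯∘M_p): M ≅ I[1,1], I[1,2]^2, I[2,3], I[2,4], I[3,3].
μ_θ-semistable layers: μ^(1)=19; μ^(2)=8; μ^(3)=13/3; μ^(4)=-25

((0, 0, 2, 0); (0, 3, 0, 0); (0, 1, 1, 1); (3, 0, 0, 0))


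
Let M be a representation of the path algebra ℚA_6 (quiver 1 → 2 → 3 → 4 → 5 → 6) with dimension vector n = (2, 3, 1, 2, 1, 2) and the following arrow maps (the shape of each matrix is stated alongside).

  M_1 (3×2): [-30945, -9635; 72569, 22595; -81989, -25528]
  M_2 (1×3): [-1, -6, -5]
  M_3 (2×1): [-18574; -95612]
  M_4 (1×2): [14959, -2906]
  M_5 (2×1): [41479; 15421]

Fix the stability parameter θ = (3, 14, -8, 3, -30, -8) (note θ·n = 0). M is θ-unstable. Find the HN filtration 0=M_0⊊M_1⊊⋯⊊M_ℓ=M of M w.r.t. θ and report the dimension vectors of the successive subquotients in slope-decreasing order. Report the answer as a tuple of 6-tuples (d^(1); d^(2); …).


Interval decomposition of M: I[1,2], I[1,6], I[2,2], I[4,4], I[6,6].
HN type (ℓ=4): μ^(1)=14; μ^(2)=3; μ^(3)=-13/3; μ^(4)=-8

((0, 2, 0, 0, 0, 0); (1, 0, 0, 1, 0, 0); (1, 1, 1, 1, 1, 1); (0, 0, 0, 0, 0, 1))


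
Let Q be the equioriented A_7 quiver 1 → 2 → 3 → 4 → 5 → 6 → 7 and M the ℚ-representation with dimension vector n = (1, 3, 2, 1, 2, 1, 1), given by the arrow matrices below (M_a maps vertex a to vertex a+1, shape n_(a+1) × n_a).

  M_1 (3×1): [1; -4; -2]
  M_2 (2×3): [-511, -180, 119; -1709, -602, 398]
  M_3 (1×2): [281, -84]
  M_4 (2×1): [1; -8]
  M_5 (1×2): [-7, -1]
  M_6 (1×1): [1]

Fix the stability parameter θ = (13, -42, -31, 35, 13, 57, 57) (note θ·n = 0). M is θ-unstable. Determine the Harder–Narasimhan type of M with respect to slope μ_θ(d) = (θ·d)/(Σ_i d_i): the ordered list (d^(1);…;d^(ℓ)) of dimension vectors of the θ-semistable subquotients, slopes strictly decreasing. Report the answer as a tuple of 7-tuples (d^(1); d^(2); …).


Interval decomposition of M: I[1,7], I[2,2], I[2,3], I[5,5].
HN type (ℓ=6): μ^(1)=57; μ^(2)=24; μ^(3)=13; μ^(4)=-20; μ^(5)=-31; μ^(6)=-42

((0, 0, 0, 0, 0, 1, 1); (0, 0, 0, 1, 1, 0, 0); (0, 0, 0, 0, 1, 0, 0); (1, 1, 1, 0, 0, 0, 0); (0, 0, 1, 0, 0, 0, 0); (0, 2, 0, 0, 0, 0, 0))


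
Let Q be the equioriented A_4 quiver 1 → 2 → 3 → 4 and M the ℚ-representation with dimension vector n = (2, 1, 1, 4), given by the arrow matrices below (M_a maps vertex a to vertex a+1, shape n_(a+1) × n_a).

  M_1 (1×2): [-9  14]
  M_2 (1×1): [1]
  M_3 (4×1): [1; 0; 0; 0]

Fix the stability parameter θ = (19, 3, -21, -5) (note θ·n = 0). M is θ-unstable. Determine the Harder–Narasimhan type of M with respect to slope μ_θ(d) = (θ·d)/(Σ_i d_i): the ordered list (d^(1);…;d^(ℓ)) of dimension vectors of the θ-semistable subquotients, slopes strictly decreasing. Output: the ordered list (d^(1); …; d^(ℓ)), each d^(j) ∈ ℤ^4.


Via rank(M_{q-1}∘⋯∘M_p): M ≅ I[1,1], I[1,4], I[4,4]^3.
μ_θ-semistable layers: μ^(1)=19; μ^(2)=-1; μ^(3)=-5

((1, 0, 0, 0); (1, 1, 1, 1); (0, 0, 0, 3))


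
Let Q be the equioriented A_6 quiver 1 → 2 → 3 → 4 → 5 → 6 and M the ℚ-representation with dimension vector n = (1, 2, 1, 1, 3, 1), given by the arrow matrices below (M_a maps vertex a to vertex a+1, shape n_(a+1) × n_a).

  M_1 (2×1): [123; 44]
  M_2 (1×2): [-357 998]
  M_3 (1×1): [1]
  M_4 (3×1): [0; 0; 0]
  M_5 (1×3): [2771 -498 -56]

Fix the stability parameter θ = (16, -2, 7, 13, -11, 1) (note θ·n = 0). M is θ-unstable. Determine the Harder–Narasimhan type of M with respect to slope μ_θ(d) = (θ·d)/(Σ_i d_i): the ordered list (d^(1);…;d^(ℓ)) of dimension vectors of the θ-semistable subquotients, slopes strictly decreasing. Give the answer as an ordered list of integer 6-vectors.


Barcode: M ≅ I[1,4], I[2,2], I[5,5]^2, I[5,6]. HN layers by μ_θ (5 steps, strictly decreasing):
  μ^(1)=13; μ^(2)=7; μ^(3)=1; μ^(4)=-2; μ^(5)=-11

((0, 0, 0, 1, 0, 0); (1, 1, 1, 0, 0, 0); (0, 0, 0, 0, 0, 1); (0, 1, 0, 0, 0, 0); (0, 0, 0, 0, 3, 0))


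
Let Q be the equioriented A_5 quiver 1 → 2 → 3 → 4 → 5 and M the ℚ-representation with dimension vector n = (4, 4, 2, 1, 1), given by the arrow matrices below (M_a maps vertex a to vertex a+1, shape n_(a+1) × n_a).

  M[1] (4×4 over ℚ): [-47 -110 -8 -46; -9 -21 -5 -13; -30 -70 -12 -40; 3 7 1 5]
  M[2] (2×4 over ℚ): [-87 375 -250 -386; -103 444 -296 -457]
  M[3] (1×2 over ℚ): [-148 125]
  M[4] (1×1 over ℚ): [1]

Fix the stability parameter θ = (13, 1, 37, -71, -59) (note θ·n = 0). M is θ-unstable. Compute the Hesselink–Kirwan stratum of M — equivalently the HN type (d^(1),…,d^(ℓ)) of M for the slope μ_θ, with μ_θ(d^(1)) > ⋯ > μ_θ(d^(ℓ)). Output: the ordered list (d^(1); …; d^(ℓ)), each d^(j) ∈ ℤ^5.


Barcode: M ≅ I[1,2]^2, I[1,3], I[1,5]. HN layers by μ_θ (3 steps, strictly decreasing):
  μ^(1)=37; μ^(2)=7; μ^(3)=-79/5

((0, 0, 1, 0, 0); (3, 3, 0, 0, 0); (1, 1, 1, 1, 1))


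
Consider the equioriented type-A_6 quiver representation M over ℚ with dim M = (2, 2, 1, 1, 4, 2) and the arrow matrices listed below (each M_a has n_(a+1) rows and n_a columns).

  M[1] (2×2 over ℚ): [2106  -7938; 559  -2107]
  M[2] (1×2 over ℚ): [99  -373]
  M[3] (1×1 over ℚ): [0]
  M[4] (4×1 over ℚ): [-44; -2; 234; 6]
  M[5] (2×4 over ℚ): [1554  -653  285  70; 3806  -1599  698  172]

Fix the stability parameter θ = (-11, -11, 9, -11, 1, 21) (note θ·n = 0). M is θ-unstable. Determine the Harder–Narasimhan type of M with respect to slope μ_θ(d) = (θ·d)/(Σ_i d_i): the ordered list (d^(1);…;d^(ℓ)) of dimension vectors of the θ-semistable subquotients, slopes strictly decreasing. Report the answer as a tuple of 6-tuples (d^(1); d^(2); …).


Interval decomposition of M: I[1,1], I[1,3], I[2,2], I[4,6], I[5,5]^2, I[5,6].
HN type (ℓ=4): μ^(1)=21; μ^(2)=9; μ^(3)=1; μ^(4)=-11

((0, 0, 0, 0, 0, 2); (0, 0, 1, 0, 0, 0); (0, 0, 0, 0, 4, 0); (2, 2, 0, 1, 0, 0))


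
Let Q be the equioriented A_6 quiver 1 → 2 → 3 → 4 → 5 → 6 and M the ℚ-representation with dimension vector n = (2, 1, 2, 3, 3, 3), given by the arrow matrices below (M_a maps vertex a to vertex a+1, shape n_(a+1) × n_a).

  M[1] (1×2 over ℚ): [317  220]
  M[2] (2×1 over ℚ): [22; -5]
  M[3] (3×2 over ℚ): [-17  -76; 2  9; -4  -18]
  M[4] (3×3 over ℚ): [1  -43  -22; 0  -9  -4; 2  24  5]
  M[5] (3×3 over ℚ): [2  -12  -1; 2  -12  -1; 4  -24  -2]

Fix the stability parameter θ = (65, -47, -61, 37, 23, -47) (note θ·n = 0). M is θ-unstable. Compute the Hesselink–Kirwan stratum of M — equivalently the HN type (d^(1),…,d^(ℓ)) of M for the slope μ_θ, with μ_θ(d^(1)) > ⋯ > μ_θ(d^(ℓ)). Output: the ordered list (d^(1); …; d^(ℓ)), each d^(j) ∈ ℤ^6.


Via rank(M_{q-1}∘⋯∘M_p): M ≅ I[1,1], I[1,5], I[3,5], I[4,6], I[6,6]^2.
μ_θ-semistable layers: μ^(1)=65; μ^(2)=30; μ^(3)=13/3; μ^(4)=-43/3; μ^(5)=-47; μ^(6)=-61

((1, 0, 0, 0, 0, 0); (0, 0, 0, 2, 2, 0); (0, 0, 0, 1, 1, 1); (1, 1, 1, 0, 0, 0); (0, 0, 0, 0, 0, 2); (0, 0, 1, 0, 0, 0))


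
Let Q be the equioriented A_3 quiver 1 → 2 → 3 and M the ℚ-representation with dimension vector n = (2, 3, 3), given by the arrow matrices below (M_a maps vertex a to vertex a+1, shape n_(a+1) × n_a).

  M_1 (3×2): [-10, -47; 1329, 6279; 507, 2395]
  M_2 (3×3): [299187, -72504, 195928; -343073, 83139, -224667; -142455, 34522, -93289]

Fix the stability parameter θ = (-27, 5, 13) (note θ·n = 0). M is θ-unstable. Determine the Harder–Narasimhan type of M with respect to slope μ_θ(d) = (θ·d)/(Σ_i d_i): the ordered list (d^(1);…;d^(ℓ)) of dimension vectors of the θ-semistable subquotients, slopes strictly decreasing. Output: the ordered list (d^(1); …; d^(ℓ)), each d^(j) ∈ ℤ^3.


Interval decomposition of M: I[1,3]^2, I[2,3].
HN type (ℓ=3): μ^(1)=13; μ^(2)=5; μ^(3)=-27

((0, 0, 3); (0, 3, 0); (2, 0, 0))


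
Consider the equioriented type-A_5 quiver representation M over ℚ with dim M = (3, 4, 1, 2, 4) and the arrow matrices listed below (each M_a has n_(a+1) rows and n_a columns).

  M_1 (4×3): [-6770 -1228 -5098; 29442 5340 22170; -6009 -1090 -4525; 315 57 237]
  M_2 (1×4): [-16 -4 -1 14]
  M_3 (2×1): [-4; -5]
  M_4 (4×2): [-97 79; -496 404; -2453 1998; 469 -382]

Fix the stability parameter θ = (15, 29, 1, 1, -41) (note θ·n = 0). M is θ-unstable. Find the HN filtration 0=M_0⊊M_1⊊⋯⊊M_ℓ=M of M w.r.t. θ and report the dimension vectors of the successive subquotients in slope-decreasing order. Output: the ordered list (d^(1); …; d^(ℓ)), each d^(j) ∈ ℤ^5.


Barcode: M ≅ I[1,1], I[1,2], I[1,5], I[2,2]^2, I[4,5], I[5,5]^2. HN layers by μ_θ (5 steps, strictly decreasing):
  μ^(1)=29; μ^(2)=15; μ^(3)=1; μ^(4)=-20; μ^(5)=-41

((0, 3, 0, 0, 0); (2, 0, 0, 0, 0); (1, 1, 1, 1, 1); (0, 0, 0, 1, 1); (0, 0, 0, 0, 2))


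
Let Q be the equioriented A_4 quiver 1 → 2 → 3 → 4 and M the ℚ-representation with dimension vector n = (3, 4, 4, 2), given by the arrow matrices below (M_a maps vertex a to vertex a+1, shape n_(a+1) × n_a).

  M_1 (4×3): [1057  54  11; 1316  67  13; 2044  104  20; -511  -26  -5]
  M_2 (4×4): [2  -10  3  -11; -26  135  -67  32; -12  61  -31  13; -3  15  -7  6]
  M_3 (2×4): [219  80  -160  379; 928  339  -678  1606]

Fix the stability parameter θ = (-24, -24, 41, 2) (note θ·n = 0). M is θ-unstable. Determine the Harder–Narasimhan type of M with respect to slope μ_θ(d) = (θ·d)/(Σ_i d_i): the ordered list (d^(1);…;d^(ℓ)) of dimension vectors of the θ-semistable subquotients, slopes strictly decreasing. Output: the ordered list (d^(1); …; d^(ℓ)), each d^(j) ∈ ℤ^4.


Interval decomposition of M: I[1,1], I[1,3], I[1,4], I[2,3], I[2,4].
HN type (ℓ=3): μ^(1)=41; μ^(2)=43/2; μ^(3)=-24

((0, 0, 2, 0); (0, 0, 2, 2); (3, 4, 0, 0))


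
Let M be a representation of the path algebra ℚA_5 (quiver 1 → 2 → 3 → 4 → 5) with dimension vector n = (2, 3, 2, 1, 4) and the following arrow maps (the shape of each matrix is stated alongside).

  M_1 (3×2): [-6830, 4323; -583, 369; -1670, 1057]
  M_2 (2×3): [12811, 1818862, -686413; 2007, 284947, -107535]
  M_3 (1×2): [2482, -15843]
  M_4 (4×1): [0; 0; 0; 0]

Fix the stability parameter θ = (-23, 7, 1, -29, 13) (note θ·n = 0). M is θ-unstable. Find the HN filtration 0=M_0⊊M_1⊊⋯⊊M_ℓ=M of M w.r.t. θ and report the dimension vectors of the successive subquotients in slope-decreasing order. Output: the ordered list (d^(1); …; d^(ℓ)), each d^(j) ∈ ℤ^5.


Via rank(M_{q-1}∘⋯∘M_p): M ≅ I[1,3], I[1,4], I[2,2], I[5,5]^4.
μ_θ-semistable layers: μ^(1)=13; μ^(2)=7; μ^(3)=4; μ^(4)=-7; μ^(5)=-23

((0, 0, 0, 0, 4); (0, 1, 0, 0, 0); (0, 1, 1, 0, 0); (0, 1, 1, 1, 0); (2, 0, 0, 0, 0))


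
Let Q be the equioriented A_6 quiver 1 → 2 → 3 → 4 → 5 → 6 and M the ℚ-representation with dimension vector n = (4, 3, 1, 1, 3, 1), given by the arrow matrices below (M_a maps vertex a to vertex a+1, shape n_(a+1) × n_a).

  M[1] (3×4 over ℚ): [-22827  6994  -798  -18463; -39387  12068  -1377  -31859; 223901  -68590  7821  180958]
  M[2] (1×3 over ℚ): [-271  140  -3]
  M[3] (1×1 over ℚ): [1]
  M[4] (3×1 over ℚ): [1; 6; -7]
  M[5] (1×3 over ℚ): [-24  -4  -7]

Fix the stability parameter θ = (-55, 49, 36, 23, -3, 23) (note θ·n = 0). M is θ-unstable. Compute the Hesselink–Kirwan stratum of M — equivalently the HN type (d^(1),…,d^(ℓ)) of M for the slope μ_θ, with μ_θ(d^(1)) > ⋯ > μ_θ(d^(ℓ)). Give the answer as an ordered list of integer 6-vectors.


Via rank(M_{q-1}∘⋯∘M_p): M ≅ I[1,1], I[1,2]^2, I[1,6], I[5,5]^2.
μ_θ-semistable layers: μ^(1)=49; μ^(2)=128/5; μ^(3)=-3; μ^(4)=-55

((0, 2, 0, 0, 0, 0); (0, 1, 1, 1, 1, 1); (0, 0, 0, 0, 2, 0); (4, 0, 0, 0, 0, 0))


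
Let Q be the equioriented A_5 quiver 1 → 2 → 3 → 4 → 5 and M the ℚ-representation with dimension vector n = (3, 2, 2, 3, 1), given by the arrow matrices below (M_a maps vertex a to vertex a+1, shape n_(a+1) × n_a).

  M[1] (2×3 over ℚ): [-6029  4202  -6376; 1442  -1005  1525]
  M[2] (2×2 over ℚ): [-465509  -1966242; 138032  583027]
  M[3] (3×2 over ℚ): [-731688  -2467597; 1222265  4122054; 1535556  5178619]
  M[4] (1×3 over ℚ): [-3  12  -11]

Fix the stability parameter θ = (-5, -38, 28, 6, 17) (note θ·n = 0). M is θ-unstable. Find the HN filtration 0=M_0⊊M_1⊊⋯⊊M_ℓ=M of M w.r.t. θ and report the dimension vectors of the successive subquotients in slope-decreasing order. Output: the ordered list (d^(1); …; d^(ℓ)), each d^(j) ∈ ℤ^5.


Barcode: M ≅ I[1,1], I[1,4], I[1,5], I[4,4]. HN layers by μ_θ (4 steps, strictly decreasing):
  μ^(1)=17; μ^(2)=6; μ^(3)=-5; μ^(4)=-43/2

((0, 0, 2, 2, 1); (0, 0, 0, 1, 0); (1, 0, 0, 0, 0); (2, 2, 0, 0, 0))


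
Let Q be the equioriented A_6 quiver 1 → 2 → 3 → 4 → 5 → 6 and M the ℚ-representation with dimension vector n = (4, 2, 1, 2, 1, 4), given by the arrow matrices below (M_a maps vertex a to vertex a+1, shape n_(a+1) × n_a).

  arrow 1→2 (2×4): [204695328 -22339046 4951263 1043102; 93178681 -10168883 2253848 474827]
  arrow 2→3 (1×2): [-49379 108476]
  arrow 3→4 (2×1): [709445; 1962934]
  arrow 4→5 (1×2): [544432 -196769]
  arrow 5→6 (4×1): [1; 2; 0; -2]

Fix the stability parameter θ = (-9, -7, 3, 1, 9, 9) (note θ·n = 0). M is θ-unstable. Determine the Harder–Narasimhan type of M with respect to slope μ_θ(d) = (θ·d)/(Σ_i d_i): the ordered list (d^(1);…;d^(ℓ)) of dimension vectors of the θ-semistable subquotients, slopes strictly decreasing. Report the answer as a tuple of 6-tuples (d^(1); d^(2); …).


Via rank(M_{q-1}∘⋯∘M_p): M ≅ I[1,1]^2, I[1,2], I[1,6], I[4,4], I[6,6]^3.
μ_θ-semistable layers: μ^(1)=9; μ^(2)=2; μ^(3)=1; μ^(4)=-7; μ^(5)=-9

((0, 0, 0, 0, 1, 4); (0, 0, 1, 1, 0, 0); (0, 0, 0, 1, 0, 0); (0, 2, 0, 0, 0, 0); (4, 0, 0, 0, 0, 0))


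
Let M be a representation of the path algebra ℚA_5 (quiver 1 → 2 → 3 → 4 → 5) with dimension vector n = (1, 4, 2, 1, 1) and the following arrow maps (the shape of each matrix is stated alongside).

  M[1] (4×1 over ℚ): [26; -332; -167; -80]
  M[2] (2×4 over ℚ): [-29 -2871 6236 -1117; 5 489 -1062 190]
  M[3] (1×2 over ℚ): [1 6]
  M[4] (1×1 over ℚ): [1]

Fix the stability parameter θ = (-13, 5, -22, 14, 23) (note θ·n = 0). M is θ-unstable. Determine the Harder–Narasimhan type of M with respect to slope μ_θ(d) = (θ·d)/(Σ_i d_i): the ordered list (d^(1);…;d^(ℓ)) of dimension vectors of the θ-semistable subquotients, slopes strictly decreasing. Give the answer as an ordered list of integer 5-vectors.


Interval decomposition of M: I[1,5], I[2,2]^2, I[2,3].
HN type (ℓ=5): μ^(1)=23; μ^(2)=14; μ^(3)=5; μ^(4)=-17/2; μ^(5)=-13

((0, 0, 0, 0, 1); (0, 0, 0, 1, 0); (0, 2, 0, 0, 0); (0, 2, 2, 0, 0); (1, 0, 0, 0, 0))


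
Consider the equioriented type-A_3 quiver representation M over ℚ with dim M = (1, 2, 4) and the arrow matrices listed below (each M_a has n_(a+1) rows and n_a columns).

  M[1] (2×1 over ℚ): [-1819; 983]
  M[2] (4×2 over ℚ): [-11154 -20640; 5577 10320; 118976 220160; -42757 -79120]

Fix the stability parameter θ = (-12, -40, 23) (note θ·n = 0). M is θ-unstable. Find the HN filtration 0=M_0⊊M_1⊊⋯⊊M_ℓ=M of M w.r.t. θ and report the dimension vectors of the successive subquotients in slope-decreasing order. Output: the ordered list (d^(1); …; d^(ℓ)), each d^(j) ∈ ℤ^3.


Via rank(M_{q-1}∘⋯∘M_p): M ≅ I[1,3], I[2,2], I[3,3]^3.
μ_θ-semistable layers: μ^(1)=23; μ^(2)=-26; μ^(3)=-40

((0, 0, 4); (1, 1, 0); (0, 1, 0))


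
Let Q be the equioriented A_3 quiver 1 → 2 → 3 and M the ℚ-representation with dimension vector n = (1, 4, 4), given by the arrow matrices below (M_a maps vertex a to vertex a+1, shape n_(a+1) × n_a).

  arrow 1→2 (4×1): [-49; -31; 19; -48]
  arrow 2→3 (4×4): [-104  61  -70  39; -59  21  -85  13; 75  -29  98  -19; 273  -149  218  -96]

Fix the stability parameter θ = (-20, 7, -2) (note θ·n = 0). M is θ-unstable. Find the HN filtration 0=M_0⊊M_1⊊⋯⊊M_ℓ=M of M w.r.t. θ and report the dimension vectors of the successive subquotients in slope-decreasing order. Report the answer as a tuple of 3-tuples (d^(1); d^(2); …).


Interval decomposition of M: I[1,3], I[2,3]^3.
HN type (ℓ=2): μ^(1)=5/2; μ^(2)=-20

((0, 4, 4); (1, 0, 0))


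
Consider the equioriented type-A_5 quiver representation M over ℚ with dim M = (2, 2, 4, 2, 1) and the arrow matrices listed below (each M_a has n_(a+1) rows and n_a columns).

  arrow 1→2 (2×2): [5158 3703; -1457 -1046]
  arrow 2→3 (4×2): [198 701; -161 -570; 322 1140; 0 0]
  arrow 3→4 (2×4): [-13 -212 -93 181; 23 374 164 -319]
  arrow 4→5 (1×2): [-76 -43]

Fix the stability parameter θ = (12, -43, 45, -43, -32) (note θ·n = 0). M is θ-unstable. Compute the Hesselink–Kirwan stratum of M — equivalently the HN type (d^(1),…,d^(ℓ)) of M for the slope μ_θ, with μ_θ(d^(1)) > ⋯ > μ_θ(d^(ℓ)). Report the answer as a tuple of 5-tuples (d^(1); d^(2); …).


Barcode: M ≅ I[1,3], I[1,5], I[3,3], I[3,4]. HN layers by μ_θ (4 steps, strictly decreasing):
  μ^(1)=45; μ^(2)=1; μ^(3)=-10; μ^(4)=-31/2

((0, 0, 2, 0, 0); (0, 0, 1, 1, 0); (0, 0, 1, 1, 1); (2, 2, 0, 0, 0))


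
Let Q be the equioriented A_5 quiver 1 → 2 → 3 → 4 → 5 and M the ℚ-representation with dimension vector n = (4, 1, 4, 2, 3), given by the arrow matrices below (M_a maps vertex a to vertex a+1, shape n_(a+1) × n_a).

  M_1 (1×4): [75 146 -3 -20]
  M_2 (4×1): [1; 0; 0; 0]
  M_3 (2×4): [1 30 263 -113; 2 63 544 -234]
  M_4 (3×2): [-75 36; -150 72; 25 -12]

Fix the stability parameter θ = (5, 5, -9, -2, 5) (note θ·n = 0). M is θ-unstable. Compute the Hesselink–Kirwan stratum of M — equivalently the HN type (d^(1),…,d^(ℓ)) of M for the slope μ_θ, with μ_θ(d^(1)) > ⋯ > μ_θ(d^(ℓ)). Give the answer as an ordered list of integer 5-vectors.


Via rank(M_{q-1}∘⋯∘M_p): M ≅ I[1,1]^3, I[1,5], I[3,3]^2, I[3,4], I[5,5]^2.
μ_θ-semistable layers: μ^(1)=5; μ^(2)=-1/4; μ^(3)=-2; μ^(4)=-9

((3, 0, 0, 0, 3); (1, 1, 1, 1, 0); (0, 0, 0, 1, 0); (0, 0, 3, 0, 0))


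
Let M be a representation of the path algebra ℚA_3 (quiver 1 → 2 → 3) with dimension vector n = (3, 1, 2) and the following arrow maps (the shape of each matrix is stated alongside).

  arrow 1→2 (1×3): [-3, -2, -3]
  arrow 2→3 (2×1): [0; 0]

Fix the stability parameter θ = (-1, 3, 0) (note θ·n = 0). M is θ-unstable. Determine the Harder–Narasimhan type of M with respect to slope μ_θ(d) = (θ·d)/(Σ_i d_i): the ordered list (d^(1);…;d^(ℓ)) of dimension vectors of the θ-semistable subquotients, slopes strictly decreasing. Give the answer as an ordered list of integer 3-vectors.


Via rank(M_{q-1}∘⋯∘M_p): M ≅ I[1,1]^2, I[1,2], I[3,3]^2.
μ_θ-semistable layers: μ^(1)=3; μ^(2)=0; μ^(3)=-1

((0, 1, 0); (0, 0, 2); (3, 0, 0))
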